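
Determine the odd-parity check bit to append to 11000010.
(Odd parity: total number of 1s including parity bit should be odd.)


Number of 1s in data: 3
Parity bit: 0

0


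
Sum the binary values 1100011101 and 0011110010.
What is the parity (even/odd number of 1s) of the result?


1100011101 = 797
0011110010 = 242
Sum = 1039 = 10000001111
1s count = 5

odd parity (5 ones in 10000001111)


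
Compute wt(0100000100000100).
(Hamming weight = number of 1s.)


Counting 1s in 0100000100000100

3


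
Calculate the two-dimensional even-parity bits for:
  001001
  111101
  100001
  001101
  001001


Row parities: 01010
Column parities: 010001

Row P: 01010, Col P: 010001, Corner: 0


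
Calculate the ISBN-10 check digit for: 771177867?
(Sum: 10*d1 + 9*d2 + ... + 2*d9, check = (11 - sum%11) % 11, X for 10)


Weighted sum: 289
289 mod 11 = 3

Check digit: 8


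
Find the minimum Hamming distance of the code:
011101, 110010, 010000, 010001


Comparing all pairs, minimum distance: 1
Can detect 0 errors, correct 0 errors

1


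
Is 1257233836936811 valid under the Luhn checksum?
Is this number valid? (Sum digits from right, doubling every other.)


Luhn sum = 71
71 mod 10 = 1

Invalid (Luhn sum mod 10 = 1)


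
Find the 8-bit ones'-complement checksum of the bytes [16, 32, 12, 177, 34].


Sum = 271 mod 256 = 15
Complement = 240

240


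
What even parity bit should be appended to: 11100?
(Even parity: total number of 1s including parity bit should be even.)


Number of 1s in data: 3
Parity bit: 1

1


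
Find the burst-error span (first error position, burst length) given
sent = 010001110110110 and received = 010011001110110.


XOR: 000010111000000

Burst at position 4, length 5


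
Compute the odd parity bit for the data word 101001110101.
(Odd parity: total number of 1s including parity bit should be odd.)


Number of 1s in data: 7
Parity bit: 0

0


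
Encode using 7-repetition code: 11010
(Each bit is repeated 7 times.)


Each bit -> 7 copies

11111111111111000000011111110000000


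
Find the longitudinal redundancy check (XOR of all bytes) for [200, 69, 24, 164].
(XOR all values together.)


XOR chain: 200 ^ 69 ^ 24 ^ 164 = 49

49


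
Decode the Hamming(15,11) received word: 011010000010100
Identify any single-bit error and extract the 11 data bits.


Syndrome = 2: error at position 2

Data: 11000010100 (corrected bit 2)


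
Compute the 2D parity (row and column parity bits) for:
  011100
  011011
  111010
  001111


Row parities: 1000
Column parities: 110010

Row P: 1000, Col P: 110010, Corner: 1


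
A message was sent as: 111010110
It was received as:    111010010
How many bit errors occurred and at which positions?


XOR: 000000100

1 error(s) at position(s): 6


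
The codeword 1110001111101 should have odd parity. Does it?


Number of 1s: 9

Yes, parity is correct (9 ones)


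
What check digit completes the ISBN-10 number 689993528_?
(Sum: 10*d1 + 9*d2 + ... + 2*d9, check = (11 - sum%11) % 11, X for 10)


Weighted sum: 378
378 mod 11 = 4

Check digit: 7


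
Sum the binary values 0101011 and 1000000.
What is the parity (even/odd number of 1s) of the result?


0101011 = 43
1000000 = 64
Sum = 107 = 1101011
1s count = 5

odd parity (5 ones in 1101011)


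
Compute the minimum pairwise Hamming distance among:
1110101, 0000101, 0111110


Comparing all pairs, minimum distance: 3
Can detect 2 errors, correct 1 errors

3


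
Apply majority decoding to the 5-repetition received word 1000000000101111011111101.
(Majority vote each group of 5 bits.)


Groups: 10000, 00000, 10111, 10111, 11101
Majority votes: 00111

00111


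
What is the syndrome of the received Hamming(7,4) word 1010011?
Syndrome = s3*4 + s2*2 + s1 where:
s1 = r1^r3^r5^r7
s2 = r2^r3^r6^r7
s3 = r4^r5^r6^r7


s1=1, s2=1, s3=0

Syndrome = 3 (error at position 3)


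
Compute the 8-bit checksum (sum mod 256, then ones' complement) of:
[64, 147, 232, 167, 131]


Sum = 741 mod 256 = 229
Complement = 26

26


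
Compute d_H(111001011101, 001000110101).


XOR: 110001101000
Count of 1s: 5

5


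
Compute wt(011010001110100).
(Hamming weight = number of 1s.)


Counting 1s in 011010001110100

7


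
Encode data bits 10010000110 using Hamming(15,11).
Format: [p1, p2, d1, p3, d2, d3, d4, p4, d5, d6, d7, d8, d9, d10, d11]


Parity bits: p1=1, p2=1, p3=1, p4=0

111100100000110


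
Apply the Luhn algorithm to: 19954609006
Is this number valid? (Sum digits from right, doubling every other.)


Luhn sum = 42
42 mod 10 = 2

Invalid (Luhn sum mod 10 = 2)


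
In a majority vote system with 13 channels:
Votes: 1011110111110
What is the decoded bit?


Ones: 10 out of 13
Threshold: 7

1 (10/13 voted 1)


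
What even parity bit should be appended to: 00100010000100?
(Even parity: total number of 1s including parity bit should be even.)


Number of 1s in data: 3
Parity bit: 1

1


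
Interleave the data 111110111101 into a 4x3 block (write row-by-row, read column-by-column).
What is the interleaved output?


Matrix:
  111
  110
  111
  101
Read columns: 111111101011

111111101011


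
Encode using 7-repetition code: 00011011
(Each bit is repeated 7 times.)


Each bit -> 7 copies

00000000000000000000011111111111111000000011111111111111


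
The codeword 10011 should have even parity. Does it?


Number of 1s: 3

No, parity error (3 ones)


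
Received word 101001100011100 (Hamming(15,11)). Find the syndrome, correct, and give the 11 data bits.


Syndrome = 9: error at position 9

Data: 10111011100 (corrected bit 9)


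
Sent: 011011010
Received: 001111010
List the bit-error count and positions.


XOR: 010100000

2 error(s) at position(s): 1, 3


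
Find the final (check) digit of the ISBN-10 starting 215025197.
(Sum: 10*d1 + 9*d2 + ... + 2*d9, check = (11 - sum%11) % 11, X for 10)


Weighted sum: 151
151 mod 11 = 8

Check digit: 3


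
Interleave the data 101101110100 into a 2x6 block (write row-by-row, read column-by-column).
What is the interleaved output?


Matrix:
  101101
  110100
Read columns: 110110110010

110110110010


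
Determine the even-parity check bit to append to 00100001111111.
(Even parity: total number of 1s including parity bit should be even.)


Number of 1s in data: 8
Parity bit: 0

0


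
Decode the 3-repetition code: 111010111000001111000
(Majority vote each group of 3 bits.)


Groups: 111, 010, 111, 000, 001, 111, 000
Majority votes: 1010010

1010010


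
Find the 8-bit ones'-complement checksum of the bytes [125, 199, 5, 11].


Sum = 340 mod 256 = 84
Complement = 171

171


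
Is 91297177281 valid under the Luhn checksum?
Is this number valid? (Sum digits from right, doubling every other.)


Luhn sum = 53
53 mod 10 = 3

Invalid (Luhn sum mod 10 = 3)


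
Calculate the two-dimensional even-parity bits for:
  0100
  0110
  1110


Row parities: 101
Column parities: 1100

Row P: 101, Col P: 1100, Corner: 0


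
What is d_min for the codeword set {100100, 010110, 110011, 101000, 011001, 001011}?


Comparing all pairs, minimum distance: 2
Can detect 1 errors, correct 0 errors

2


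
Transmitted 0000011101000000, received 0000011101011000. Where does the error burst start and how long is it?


XOR: 0000000000011000

Burst at position 11, length 2


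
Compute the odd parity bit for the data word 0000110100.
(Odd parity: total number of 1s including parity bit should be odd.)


Number of 1s in data: 3
Parity bit: 0

0


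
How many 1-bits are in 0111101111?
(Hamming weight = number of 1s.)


Counting 1s in 0111101111

8


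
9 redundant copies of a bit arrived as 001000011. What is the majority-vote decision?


Ones: 3 out of 9
Threshold: 5

0 (3/9 voted 1)


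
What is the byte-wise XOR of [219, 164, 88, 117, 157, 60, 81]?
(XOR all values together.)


XOR chain: 219 ^ 164 ^ 88 ^ 117 ^ 157 ^ 60 ^ 81 = 162

162


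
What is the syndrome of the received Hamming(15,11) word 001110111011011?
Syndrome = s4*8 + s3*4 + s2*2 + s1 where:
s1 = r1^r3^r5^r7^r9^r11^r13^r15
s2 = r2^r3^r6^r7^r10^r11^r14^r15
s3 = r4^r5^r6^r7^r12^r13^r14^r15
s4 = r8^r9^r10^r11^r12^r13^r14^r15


s1=0, s2=1, s3=0, s4=0

Syndrome = 2 (error at position 2)


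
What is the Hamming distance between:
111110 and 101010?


XOR: 010100
Count of 1s: 2

2


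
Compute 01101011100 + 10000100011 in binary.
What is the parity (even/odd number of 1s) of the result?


01101011100 = 860
10000100011 = 1059
Sum = 1919 = 11101111111
1s count = 10

even parity (10 ones in 11101111111)


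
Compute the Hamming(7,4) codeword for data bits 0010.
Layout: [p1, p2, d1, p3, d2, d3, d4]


Parity bits: p1=0, p2=1, p3=1

0101010


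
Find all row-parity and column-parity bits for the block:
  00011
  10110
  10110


Row parities: 011
Column parities: 00011

Row P: 011, Col P: 00011, Corner: 0


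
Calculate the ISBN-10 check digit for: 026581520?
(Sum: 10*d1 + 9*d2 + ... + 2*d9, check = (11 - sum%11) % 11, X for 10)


Weighted sum: 180
180 mod 11 = 4

Check digit: 7


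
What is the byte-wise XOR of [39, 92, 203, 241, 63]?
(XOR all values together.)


XOR chain: 39 ^ 92 ^ 203 ^ 241 ^ 63 = 126

126


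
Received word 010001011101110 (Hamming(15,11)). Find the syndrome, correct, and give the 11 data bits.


Syndrome = 0: no error detected

Data: 00101101110 (no errors)


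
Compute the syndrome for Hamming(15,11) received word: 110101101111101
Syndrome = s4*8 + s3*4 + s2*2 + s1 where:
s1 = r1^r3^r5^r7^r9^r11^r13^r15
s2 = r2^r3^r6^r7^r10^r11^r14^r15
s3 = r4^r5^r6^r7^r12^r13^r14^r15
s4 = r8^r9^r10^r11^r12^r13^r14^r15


s1=0, s2=0, s3=0, s4=0

Syndrome = 0 (no error)


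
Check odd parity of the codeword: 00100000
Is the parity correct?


Number of 1s: 1

Yes, parity is correct (1 ones)


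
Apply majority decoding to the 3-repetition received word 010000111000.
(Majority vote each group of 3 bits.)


Groups: 010, 000, 111, 000
Majority votes: 0010

0010


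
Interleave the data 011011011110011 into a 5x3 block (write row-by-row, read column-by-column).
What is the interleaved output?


Matrix:
  011
  011
  011
  110
  011
Read columns: 000101111111101

000101111111101


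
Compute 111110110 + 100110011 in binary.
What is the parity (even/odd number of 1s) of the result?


111110110 = 502
100110011 = 307
Sum = 809 = 1100101001
1s count = 5

odd parity (5 ones in 1100101001)


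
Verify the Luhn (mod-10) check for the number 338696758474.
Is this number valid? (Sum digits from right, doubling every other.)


Luhn sum = 67
67 mod 10 = 7

Invalid (Luhn sum mod 10 = 7)


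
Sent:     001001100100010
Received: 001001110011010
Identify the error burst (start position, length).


XOR: 000000010111000

Burst at position 7, length 5


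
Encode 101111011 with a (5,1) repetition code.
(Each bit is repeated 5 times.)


Each bit -> 5 copies

111110000011111111111111111111000001111111111


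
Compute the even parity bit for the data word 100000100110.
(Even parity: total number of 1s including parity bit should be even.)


Number of 1s in data: 4
Parity bit: 0

0


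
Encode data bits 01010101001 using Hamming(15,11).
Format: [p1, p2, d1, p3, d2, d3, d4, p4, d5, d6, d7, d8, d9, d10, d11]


Parity bits: p1=1, p2=1, p3=0, p4=1

110010110101001


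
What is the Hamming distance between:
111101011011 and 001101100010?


XOR: 110000111001
Count of 1s: 6

6


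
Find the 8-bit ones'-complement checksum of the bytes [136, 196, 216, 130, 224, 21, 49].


Sum = 972 mod 256 = 204
Complement = 51

51


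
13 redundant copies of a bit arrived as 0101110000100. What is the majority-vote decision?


Ones: 5 out of 13
Threshold: 7

0 (5/13 voted 1)


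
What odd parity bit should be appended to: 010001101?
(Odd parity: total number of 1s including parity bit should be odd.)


Number of 1s in data: 4
Parity bit: 1

1


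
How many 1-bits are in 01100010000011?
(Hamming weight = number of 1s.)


Counting 1s in 01100010000011

5


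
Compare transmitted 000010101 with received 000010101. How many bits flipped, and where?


XOR: 000000000

0 errors (received matches sent)


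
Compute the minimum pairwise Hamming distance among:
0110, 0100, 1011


Comparing all pairs, minimum distance: 1
Can detect 0 errors, correct 0 errors

1


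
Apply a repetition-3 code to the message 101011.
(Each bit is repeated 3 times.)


Each bit -> 3 copies

111000111000111111


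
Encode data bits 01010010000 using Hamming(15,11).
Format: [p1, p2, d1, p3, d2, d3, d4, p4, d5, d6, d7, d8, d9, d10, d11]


Parity bits: p1=1, p2=0, p3=0, p4=1

100010110010000


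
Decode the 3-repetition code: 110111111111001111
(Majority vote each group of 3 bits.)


Groups: 110, 111, 111, 111, 001, 111
Majority votes: 111101

111101


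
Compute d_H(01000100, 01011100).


XOR: 00011000
Count of 1s: 2

2


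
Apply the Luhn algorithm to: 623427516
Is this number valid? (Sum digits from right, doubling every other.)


Luhn sum = 41
41 mod 10 = 1

Invalid (Luhn sum mod 10 = 1)


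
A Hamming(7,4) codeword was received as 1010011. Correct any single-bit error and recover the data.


Syndrome = 3: error at position 3

Data: 0011 (corrected bit 3)


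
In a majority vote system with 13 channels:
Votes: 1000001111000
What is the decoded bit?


Ones: 5 out of 13
Threshold: 7

0 (5/13 voted 1)


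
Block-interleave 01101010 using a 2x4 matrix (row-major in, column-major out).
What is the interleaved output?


Matrix:
  0110
  1010
Read columns: 01101100

01101100


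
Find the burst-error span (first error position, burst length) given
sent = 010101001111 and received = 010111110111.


XOR: 000010111000

Burst at position 4, length 5


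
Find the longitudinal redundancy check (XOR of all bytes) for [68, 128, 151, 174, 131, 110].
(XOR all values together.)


XOR chain: 68 ^ 128 ^ 151 ^ 174 ^ 131 ^ 110 = 16

16


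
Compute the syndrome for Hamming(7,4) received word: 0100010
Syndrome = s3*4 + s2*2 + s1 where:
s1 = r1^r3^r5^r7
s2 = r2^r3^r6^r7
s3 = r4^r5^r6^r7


s1=0, s2=0, s3=1

Syndrome = 4 (error at position 4)


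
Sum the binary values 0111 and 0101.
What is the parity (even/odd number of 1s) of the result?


0111 = 7
0101 = 5
Sum = 12 = 1100
1s count = 2

even parity (2 ones in 1100)


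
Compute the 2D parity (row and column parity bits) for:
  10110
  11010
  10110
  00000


Row parities: 1110
Column parities: 11010

Row P: 1110, Col P: 11010, Corner: 1


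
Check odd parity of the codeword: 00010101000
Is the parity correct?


Number of 1s: 3

Yes, parity is correct (3 ones)


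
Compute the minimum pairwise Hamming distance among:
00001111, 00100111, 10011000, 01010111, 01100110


Comparing all pairs, minimum distance: 2
Can detect 1 errors, correct 0 errors

2


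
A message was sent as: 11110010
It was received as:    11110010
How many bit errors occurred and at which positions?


XOR: 00000000

0 errors (received matches sent)


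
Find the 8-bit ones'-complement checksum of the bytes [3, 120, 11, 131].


Sum = 265 mod 256 = 9
Complement = 246

246


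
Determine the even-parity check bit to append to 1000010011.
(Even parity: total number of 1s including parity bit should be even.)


Number of 1s in data: 4
Parity bit: 0

0


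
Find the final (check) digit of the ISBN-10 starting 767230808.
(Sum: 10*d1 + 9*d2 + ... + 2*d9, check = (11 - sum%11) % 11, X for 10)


Weighted sum: 260
260 mod 11 = 7

Check digit: 4


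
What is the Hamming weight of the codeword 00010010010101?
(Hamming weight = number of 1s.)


Counting 1s in 00010010010101

5


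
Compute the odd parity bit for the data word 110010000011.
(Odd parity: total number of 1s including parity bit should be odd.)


Number of 1s in data: 5
Parity bit: 0

0


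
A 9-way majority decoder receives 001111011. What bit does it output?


Ones: 6 out of 9
Threshold: 5

1 (6/9 voted 1)


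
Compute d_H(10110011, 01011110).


XOR: 11101101
Count of 1s: 6

6


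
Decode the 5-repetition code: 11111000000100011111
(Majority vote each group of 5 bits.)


Groups: 11111, 00000, 01000, 11111
Majority votes: 1001

1001


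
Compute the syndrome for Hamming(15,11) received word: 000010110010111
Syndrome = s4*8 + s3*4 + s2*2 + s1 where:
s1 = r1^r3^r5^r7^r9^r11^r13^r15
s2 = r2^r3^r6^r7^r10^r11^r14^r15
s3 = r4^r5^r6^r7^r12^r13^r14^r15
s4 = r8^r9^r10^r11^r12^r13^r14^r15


s1=1, s2=0, s3=1, s4=1

Syndrome = 13 (error at position 13)


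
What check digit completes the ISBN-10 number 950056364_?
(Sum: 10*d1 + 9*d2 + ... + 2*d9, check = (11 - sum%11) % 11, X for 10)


Weighted sum: 233
233 mod 11 = 2

Check digit: 9


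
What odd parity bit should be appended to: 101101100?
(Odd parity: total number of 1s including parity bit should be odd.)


Number of 1s in data: 5
Parity bit: 0

0


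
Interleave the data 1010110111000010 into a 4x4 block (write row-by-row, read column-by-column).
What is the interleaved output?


Matrix:
  1010
  1101
  1100
  0010
Read columns: 1110011010010100

1110011010010100


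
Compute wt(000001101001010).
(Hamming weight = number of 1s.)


Counting 1s in 000001101001010

5


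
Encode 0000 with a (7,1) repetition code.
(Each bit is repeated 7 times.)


Each bit -> 7 copies

0000000000000000000000000000


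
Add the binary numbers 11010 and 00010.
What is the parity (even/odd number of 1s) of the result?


11010 = 26
00010 = 2
Sum = 28 = 11100
1s count = 3

odd parity (3 ones in 11100)


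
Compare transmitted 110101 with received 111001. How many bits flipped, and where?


XOR: 001100

2 error(s) at position(s): 2, 3


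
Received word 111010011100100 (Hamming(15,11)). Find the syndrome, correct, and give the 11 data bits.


Syndrome = 3: error at position 3

Data: 01001100100 (corrected bit 3)


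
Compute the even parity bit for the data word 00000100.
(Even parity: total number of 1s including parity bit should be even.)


Number of 1s in data: 1
Parity bit: 1

1


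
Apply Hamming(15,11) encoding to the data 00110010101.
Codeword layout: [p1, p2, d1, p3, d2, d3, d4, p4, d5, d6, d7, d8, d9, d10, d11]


Parity bits: p1=0, p2=0, p3=0, p4=1

000001110010101


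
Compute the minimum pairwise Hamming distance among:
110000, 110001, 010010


Comparing all pairs, minimum distance: 1
Can detect 0 errors, correct 0 errors

1


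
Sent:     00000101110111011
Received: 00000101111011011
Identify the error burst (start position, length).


XOR: 00000000001100000

Burst at position 10, length 2


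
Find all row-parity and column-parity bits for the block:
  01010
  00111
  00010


Row parities: 011
Column parities: 01111

Row P: 011, Col P: 01111, Corner: 0


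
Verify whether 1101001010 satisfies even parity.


Number of 1s: 5

No, parity error (5 ones)


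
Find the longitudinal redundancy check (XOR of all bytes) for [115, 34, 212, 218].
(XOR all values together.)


XOR chain: 115 ^ 34 ^ 212 ^ 218 = 95

95


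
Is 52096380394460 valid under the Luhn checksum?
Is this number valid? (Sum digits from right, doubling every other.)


Luhn sum = 55
55 mod 10 = 5

Invalid (Luhn sum mod 10 = 5)


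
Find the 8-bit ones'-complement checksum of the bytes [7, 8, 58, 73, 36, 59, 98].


Sum = 339 mod 256 = 83
Complement = 172

172


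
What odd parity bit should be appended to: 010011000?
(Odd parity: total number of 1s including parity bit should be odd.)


Number of 1s in data: 3
Parity bit: 0

0


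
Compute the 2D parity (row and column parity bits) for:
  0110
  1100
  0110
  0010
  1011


Row parities: 00011
Column parities: 0101

Row P: 00011, Col P: 0101, Corner: 0


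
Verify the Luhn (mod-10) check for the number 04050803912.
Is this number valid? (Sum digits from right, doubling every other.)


Luhn sum = 35
35 mod 10 = 5

Invalid (Luhn sum mod 10 = 5)


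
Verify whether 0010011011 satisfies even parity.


Number of 1s: 5

No, parity error (5 ones)


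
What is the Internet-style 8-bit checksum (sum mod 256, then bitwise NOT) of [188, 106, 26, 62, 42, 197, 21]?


Sum = 642 mod 256 = 130
Complement = 125

125


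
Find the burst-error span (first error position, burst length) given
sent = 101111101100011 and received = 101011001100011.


XOR: 000100100000000

Burst at position 3, length 4


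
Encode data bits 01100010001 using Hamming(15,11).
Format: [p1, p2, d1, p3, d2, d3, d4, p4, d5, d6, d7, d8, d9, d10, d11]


Parity bits: p1=1, p2=1, p3=1, p4=0

110111000010001


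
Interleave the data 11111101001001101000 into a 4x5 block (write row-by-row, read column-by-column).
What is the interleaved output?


Matrix:
  11111
  10100
  10011
  01000
Read columns: 11101001110010101010

11101001110010101010


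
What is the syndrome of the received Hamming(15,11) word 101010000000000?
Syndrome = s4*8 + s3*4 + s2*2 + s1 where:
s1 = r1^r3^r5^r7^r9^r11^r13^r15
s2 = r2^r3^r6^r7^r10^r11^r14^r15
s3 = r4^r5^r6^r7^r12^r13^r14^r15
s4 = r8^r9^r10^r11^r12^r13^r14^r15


s1=1, s2=1, s3=1, s4=0

Syndrome = 7 (error at position 7)


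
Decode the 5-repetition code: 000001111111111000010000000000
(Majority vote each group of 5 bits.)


Groups: 00000, 11111, 11111, 00001, 00000, 00000
Majority votes: 011000

011000


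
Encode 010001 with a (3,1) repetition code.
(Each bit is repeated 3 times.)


Each bit -> 3 copies

000111000000000111


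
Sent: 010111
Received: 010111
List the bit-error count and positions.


XOR: 000000

0 errors (received matches sent)


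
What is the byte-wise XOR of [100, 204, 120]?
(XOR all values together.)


XOR chain: 100 ^ 204 ^ 120 = 208

208


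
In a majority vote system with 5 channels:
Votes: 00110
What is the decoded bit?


Ones: 2 out of 5
Threshold: 3

0 (2/5 voted 1)


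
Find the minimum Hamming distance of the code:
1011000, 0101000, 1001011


Comparing all pairs, minimum distance: 3
Can detect 2 errors, correct 1 errors

3


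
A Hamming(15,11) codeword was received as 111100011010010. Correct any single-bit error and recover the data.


Syndrome = 0: no error detected

Data: 10001010010 (no errors)


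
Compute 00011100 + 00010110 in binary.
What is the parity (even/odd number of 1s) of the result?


00011100 = 28
00010110 = 22
Sum = 50 = 110010
1s count = 3

odd parity (3 ones in 110010)


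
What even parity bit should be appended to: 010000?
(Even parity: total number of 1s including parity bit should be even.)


Number of 1s in data: 1
Parity bit: 1

1


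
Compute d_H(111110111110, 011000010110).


XOR: 100110101000
Count of 1s: 5

5


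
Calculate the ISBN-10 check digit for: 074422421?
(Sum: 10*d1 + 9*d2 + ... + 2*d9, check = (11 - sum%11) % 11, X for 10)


Weighted sum: 169
169 mod 11 = 4

Check digit: 7


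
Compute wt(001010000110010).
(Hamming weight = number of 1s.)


Counting 1s in 001010000110010

5


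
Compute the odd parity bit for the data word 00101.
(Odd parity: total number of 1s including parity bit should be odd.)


Number of 1s in data: 2
Parity bit: 1

1


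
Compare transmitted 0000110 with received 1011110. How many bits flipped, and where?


XOR: 1011000

3 error(s) at position(s): 0, 2, 3


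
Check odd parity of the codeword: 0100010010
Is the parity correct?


Number of 1s: 3

Yes, parity is correct (3 ones)


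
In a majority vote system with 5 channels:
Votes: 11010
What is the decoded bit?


Ones: 3 out of 5
Threshold: 3

1 (3/5 voted 1)


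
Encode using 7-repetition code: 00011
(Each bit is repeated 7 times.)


Each bit -> 7 copies

00000000000000000000011111111111111


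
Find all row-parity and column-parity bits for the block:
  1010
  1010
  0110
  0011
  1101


Row parities: 00001
Column parities: 1000

Row P: 00001, Col P: 1000, Corner: 1


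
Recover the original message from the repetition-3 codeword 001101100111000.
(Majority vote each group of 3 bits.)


Groups: 001, 101, 100, 111, 000
Majority votes: 01010

01010


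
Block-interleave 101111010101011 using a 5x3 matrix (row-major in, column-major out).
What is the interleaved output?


Matrix:
  101
  111
  010
  101
  011
Read columns: 110100110111011

110100110111011


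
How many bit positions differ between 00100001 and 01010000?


XOR: 01110001
Count of 1s: 4

4


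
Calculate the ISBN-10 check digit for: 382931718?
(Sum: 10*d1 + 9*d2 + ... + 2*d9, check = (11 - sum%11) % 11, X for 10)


Weighted sum: 251
251 mod 11 = 9

Check digit: 2


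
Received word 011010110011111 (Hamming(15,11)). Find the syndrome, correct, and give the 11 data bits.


Syndrome = 0: no error detected

Data: 11010011111 (no errors)


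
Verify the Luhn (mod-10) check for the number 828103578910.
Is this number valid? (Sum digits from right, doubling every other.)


Luhn sum = 46
46 mod 10 = 6

Invalid (Luhn sum mod 10 = 6)


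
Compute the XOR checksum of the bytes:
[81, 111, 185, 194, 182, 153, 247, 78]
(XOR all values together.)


XOR chain: 81 ^ 111 ^ 185 ^ 194 ^ 182 ^ 153 ^ 247 ^ 78 = 211

211


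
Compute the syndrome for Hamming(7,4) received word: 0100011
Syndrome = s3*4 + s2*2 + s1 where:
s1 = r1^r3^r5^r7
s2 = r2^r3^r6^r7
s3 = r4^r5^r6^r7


s1=1, s2=1, s3=0

Syndrome = 3 (error at position 3)


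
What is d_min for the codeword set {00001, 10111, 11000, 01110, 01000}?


Comparing all pairs, minimum distance: 1
Can detect 0 errors, correct 0 errors

1


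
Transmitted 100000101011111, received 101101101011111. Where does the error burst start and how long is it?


XOR: 001101000000000

Burst at position 2, length 4


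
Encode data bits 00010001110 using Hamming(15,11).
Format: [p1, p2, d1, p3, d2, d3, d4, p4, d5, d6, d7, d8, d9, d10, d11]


Parity bits: p1=0, p2=0, p3=0, p4=1

000000110001110


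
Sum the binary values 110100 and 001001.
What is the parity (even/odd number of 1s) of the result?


110100 = 52
001001 = 9
Sum = 61 = 111101
1s count = 5

odd parity (5 ones in 111101)


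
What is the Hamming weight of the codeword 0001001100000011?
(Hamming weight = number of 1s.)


Counting 1s in 0001001100000011

5


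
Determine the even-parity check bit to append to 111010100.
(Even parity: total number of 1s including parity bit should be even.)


Number of 1s in data: 5
Parity bit: 1

1


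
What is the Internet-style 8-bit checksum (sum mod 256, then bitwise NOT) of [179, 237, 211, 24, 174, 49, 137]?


Sum = 1011 mod 256 = 243
Complement = 12

12


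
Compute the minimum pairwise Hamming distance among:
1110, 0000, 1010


Comparing all pairs, minimum distance: 1
Can detect 0 errors, correct 0 errors

1


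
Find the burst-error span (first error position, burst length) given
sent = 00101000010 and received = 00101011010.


XOR: 00000011000

Burst at position 6, length 2


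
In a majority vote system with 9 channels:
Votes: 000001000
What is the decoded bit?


Ones: 1 out of 9
Threshold: 5

0 (1/9 voted 1)


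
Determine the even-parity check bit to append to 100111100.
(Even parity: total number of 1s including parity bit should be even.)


Number of 1s in data: 5
Parity bit: 1

1


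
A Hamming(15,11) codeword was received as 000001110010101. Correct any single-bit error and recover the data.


Syndrome = 0: no error detected

Data: 00110010101 (no errors)


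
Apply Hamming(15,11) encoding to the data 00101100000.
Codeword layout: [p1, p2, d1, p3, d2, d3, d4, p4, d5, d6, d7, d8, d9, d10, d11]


Parity bits: p1=1, p2=0, p3=1, p4=0

100101001100000


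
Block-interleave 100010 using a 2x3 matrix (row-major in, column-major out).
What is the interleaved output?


Matrix:
  100
  010
Read columns: 100100

100100


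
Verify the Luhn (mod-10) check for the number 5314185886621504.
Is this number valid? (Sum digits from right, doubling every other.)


Luhn sum = 58
58 mod 10 = 8

Invalid (Luhn sum mod 10 = 8)


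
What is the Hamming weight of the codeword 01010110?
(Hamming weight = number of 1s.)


Counting 1s in 01010110

4


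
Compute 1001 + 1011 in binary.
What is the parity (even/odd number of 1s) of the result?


1001 = 9
1011 = 11
Sum = 20 = 10100
1s count = 2

even parity (2 ones in 10100)


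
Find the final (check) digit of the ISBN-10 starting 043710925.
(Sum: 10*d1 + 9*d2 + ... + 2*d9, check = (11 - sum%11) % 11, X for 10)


Weighted sum: 167
167 mod 11 = 2

Check digit: 9


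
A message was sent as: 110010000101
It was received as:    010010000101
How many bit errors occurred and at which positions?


XOR: 100000000000

1 error(s) at position(s): 0


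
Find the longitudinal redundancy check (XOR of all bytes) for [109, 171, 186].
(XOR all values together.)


XOR chain: 109 ^ 171 ^ 186 = 124

124


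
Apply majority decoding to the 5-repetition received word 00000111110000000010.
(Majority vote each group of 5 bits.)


Groups: 00000, 11111, 00000, 00010
Majority votes: 0100

0100


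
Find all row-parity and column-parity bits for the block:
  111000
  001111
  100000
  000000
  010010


Row parities: 10100
Column parities: 000101

Row P: 10100, Col P: 000101, Corner: 0


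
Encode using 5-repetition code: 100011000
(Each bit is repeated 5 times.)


Each bit -> 5 copies

111110000000000000001111111111000000000000000


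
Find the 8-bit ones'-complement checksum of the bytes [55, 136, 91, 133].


Sum = 415 mod 256 = 159
Complement = 96

96


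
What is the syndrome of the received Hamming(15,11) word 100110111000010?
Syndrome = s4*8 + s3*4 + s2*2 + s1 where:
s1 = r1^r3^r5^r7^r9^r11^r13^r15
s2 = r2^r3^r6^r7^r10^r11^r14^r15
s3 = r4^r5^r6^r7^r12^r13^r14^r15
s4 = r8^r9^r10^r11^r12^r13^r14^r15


s1=0, s2=0, s3=0, s4=1

Syndrome = 8 (error at position 8)


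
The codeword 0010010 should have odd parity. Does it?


Number of 1s: 2

No, parity error (2 ones)


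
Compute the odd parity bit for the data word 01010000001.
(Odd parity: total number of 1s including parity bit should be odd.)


Number of 1s in data: 3
Parity bit: 0

0


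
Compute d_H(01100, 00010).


XOR: 01110
Count of 1s: 3

3


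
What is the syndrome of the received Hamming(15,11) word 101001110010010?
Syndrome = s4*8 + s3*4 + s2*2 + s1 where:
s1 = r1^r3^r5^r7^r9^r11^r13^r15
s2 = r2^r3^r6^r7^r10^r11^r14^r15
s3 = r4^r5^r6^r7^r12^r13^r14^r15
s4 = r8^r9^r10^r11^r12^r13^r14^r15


s1=0, s2=1, s3=1, s4=1

Syndrome = 14 (error at position 14)


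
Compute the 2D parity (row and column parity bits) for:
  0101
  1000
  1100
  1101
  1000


Row parities: 01011
Column parities: 0100

Row P: 01011, Col P: 0100, Corner: 1


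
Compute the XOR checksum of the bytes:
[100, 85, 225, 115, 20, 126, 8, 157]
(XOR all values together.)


XOR chain: 100 ^ 85 ^ 225 ^ 115 ^ 20 ^ 126 ^ 8 ^ 157 = 92

92


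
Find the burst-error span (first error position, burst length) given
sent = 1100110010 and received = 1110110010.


XOR: 0010000000

Burst at position 2, length 1


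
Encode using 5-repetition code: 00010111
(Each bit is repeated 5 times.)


Each bit -> 5 copies

0000000000000001111100000111111111111111


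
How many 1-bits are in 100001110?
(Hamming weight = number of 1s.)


Counting 1s in 100001110

4


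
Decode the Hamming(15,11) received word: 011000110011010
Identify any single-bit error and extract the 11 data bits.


Syndrome = 7: error at position 7

Data: 10000011010 (corrected bit 7)


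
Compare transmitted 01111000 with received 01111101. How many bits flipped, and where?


XOR: 00000101

2 error(s) at position(s): 5, 7


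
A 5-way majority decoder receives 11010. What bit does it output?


Ones: 3 out of 5
Threshold: 3

1 (3/5 voted 1)


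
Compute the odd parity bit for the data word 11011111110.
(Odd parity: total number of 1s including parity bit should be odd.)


Number of 1s in data: 9
Parity bit: 0

0


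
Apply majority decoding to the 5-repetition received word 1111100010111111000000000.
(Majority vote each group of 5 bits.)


Groups: 11111, 00010, 11111, 10000, 00000
Majority votes: 10100

10100


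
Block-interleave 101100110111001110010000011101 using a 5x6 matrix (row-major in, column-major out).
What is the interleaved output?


Matrix:
  101100
  110111
  001110
  010000
  011101
Read columns: 110000101110101111010110001001

110000101110101111010110001001


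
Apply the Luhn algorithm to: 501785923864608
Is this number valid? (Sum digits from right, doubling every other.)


Luhn sum = 71
71 mod 10 = 1

Invalid (Luhn sum mod 10 = 1)


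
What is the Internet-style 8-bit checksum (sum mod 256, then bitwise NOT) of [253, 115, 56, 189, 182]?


Sum = 795 mod 256 = 27
Complement = 228

228


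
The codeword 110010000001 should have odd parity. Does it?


Number of 1s: 4

No, parity error (4 ones)


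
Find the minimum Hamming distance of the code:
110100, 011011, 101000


Comparing all pairs, minimum distance: 3
Can detect 2 errors, correct 1 errors

3


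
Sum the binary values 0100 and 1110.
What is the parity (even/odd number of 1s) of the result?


0100 = 4
1110 = 14
Sum = 18 = 10010
1s count = 2

even parity (2 ones in 10010)


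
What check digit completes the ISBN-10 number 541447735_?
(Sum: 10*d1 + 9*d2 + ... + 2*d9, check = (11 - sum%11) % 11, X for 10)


Weighted sum: 228
228 mod 11 = 8

Check digit: 3


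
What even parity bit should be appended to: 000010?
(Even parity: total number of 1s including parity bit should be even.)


Number of 1s in data: 1
Parity bit: 1

1


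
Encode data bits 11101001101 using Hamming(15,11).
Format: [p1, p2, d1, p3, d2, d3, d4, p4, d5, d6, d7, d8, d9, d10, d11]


Parity bits: p1=1, p2=1, p3=1, p4=0

111111001001101


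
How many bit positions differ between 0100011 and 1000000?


XOR: 1100011
Count of 1s: 4

4


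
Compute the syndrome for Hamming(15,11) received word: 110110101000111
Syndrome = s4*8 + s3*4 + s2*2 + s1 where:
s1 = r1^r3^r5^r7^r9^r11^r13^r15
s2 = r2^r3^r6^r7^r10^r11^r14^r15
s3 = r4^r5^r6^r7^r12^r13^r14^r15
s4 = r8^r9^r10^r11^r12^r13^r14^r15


s1=0, s2=0, s3=0, s4=0

Syndrome = 0 (no error)


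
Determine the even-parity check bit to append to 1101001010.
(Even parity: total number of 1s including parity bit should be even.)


Number of 1s in data: 5
Parity bit: 1

1


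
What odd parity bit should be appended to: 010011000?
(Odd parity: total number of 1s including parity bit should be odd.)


Number of 1s in data: 3
Parity bit: 0

0


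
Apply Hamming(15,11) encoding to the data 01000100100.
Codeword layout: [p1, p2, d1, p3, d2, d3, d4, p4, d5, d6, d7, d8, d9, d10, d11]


Parity bits: p1=0, p2=1, p3=0, p4=0

010010000100100


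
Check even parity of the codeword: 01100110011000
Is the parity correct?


Number of 1s: 6

Yes, parity is correct (6 ones)


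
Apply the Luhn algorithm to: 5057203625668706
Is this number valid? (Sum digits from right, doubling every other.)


Luhn sum = 63
63 mod 10 = 3

Invalid (Luhn sum mod 10 = 3)


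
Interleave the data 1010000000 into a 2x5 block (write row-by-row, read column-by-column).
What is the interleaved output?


Matrix:
  10100
  00000
Read columns: 1000100000

1000100000


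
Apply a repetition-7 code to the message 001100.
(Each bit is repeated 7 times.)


Each bit -> 7 copies

000000000000001111111111111100000000000000


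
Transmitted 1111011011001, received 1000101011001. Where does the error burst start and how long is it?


XOR: 0111110000000

Burst at position 1, length 5


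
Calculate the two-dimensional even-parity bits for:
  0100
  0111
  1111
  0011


Row parities: 1100
Column parities: 1111

Row P: 1100, Col P: 1111, Corner: 0


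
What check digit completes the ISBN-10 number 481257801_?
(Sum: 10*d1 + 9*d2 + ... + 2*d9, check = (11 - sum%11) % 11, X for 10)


Weighted sum: 233
233 mod 11 = 2

Check digit: 9


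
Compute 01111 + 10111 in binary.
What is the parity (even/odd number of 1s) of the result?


01111 = 15
10111 = 23
Sum = 38 = 100110
1s count = 3

odd parity (3 ones in 100110)


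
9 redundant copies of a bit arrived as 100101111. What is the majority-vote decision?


Ones: 6 out of 9
Threshold: 5

1 (6/9 voted 1)


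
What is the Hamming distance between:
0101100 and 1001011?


XOR: 1100111
Count of 1s: 5

5


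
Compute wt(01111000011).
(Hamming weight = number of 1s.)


Counting 1s in 01111000011

6


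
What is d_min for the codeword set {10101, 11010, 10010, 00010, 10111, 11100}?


Comparing all pairs, minimum distance: 1
Can detect 0 errors, correct 0 errors

1


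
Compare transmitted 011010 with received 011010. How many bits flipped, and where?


XOR: 000000

0 errors (received matches sent)


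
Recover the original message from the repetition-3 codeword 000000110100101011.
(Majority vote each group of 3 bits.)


Groups: 000, 000, 110, 100, 101, 011
Majority votes: 001011

001011


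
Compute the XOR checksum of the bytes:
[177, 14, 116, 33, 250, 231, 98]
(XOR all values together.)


XOR chain: 177 ^ 14 ^ 116 ^ 33 ^ 250 ^ 231 ^ 98 = 149

149


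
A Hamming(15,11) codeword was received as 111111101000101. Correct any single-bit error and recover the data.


Syndrome = 11: error at position 11

Data: 11111010101 (corrected bit 11)


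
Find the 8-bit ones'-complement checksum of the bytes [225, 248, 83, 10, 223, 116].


Sum = 905 mod 256 = 137
Complement = 118

118


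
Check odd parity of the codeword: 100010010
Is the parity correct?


Number of 1s: 3

Yes, parity is correct (3 ones)


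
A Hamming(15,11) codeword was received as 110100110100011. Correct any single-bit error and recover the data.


Syndrome = 3: error at position 3

Data: 10010100011 (corrected bit 3)


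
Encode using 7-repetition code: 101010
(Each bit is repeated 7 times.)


Each bit -> 7 copies

111111100000001111111000000011111110000000


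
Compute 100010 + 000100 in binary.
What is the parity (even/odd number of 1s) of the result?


100010 = 34
000100 = 4
Sum = 38 = 100110
1s count = 3

odd parity (3 ones in 100110)


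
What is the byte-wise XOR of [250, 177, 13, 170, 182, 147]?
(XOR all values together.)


XOR chain: 250 ^ 177 ^ 13 ^ 170 ^ 182 ^ 147 = 201

201


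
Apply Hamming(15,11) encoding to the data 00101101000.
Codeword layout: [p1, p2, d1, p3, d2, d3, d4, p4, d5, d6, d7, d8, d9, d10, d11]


Parity bits: p1=1, p2=0, p3=0, p4=1

100001011101000


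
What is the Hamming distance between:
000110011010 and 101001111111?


XOR: 101111100101
Count of 1s: 8

8


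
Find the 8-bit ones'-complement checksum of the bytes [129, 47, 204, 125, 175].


Sum = 680 mod 256 = 168
Complement = 87

87


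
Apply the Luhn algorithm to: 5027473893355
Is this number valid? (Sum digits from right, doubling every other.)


Luhn sum = 55
55 mod 10 = 5

Invalid (Luhn sum mod 10 = 5)


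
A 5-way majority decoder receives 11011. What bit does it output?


Ones: 4 out of 5
Threshold: 3

1 (4/5 voted 1)
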